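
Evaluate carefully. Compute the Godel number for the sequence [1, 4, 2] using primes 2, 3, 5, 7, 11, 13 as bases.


Encode each element as an exponent of the corresponding prime:
  2^1 = 2
  3^4 = 81
  5^2 = 25
Product = 2 * 81 * 25 = 4050

4050


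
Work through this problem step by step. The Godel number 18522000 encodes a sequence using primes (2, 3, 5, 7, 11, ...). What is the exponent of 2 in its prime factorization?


Factorize 18522000 by dividing by 2 repeatedly.
Division steps: 2 divides 18522000 exactly 4 time(s).
Exponent of 2 = 4

4


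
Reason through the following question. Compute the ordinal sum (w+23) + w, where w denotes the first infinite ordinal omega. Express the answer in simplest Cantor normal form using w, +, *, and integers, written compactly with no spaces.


Compute (w+23) + w.
Ordinal + is associative but NOT commutative; for finite n>0, n + w = w but w + n stays w+n.
(w+23) + w = w + (23+w) = w + w = w*2 (the finite tail 23 is absorbed by the right w).
Result = w*2

w*2


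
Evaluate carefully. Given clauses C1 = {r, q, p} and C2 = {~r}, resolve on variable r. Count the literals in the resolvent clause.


Remove r from C1 and ~r from C2.
C1 remainder: {q, p}
C2 remainder: {}
Union (resolvent): {p, q}
Resolvent has 2 literal(s).

2


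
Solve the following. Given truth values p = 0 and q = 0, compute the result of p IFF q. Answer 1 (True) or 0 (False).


p = 0, q = 0
Operation: p IFF q
Evaluate: 0 IFF 0 = 1

1


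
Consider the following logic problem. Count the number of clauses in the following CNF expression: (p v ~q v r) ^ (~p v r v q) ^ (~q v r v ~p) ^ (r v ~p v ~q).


A CNF formula is a conjunction of clauses.
Clauses are separated by ^.
Counting the conjuncts: 4 clauses.

4


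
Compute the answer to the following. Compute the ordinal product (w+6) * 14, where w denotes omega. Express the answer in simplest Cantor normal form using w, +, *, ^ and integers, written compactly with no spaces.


Compute (w+6) * 14.
Ordinal * is associative and left-distributive over +, but NOT commutative; for finite n>1, n*w = w but w*n stays w*n.
(w+6) * 14 = (w+6) repeated 14 times. Each intermediate +6 is absorbed by the following w; only the last survives: w*14+6.
Result = w*14+6

w*14+6


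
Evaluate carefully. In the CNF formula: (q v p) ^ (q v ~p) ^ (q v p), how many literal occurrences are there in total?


Counting literals in each clause:
Clause 1: 2 literal(s)
Clause 2: 2 literal(s)
Clause 3: 2 literal(s)
Total = 6

6


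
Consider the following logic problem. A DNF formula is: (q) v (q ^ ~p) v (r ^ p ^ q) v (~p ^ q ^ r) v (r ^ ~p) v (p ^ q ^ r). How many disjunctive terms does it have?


A DNF formula is a disjunction of terms (conjunctions).
Terms are separated by v.
Counting the disjuncts: 6 terms.

6


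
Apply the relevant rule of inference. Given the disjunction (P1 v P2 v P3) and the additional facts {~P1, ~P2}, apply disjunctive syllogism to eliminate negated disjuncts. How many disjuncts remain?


Original disjuncts (3): P1, P2, P3
Negated (eliminate): ~P1, ~P2
Remaining disjuncts: P3
Count = 3 - 2 = 1

1


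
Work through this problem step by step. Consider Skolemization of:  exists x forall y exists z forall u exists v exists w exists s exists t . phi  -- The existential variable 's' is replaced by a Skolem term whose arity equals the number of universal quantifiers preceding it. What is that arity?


Quantifier prefix: exists x forall y exists z forall u exists v exists w exists s exists t
's' is existentially quantified at position 7.
Universal variables preceding it: y, u
Skolem function arity = 2

2


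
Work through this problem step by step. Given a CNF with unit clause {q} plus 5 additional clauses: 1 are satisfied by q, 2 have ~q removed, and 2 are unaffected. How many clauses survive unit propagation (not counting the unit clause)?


Satisfied (removed): 1
Shortened (remain): 2
Unchanged (remain): 2
Remaining = 2 + 2 = 4

4


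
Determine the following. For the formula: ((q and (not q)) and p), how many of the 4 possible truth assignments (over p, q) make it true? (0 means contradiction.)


Check all 4 assignments:
p=0, q=0: 0
p=0, q=1: 0
p=1, q=0: 0
p=1, q=1: 0
Count of True = 0

0


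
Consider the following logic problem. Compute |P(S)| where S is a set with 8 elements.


The power set of a set with n elements has 2^n elements.
|P(S)| = 2^8 = 256

256


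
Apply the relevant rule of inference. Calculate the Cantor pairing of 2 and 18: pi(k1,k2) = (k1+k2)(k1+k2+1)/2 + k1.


k1 + k2 = 20
(k1+k2)(k1+k2+1)/2 = 20 * 21 / 2 = 210
pi = 210 + 2 = 212

212


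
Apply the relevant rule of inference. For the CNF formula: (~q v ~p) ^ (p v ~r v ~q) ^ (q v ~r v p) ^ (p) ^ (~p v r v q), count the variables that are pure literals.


Check each variable for pure literal status:
p: mixed (not pure)
q: mixed (not pure)
r: mixed (not pure)
Pure literal count = 0

0


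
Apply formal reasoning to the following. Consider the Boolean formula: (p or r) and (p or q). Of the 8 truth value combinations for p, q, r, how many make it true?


Evaluate all 8 assignments for p, q, r:
p=0, q=0, r=0: 0
p=0, q=0, r=1: 0
p=0, q=1, r=0: 0
p=0, q=1, r=1: 1
p=1, q=0, r=0: 1
p=1, q=0, r=1: 1
p=1, q=1, r=0: 1
p=1, q=1, r=1: 1
Satisfying count = 5

5


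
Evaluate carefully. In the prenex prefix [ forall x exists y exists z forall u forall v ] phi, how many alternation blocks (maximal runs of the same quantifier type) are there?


Quantifier-type sequence: A E E A A  (A=forall, E=exists)
Group into maximal same-type runs:
  Ax1 | Ex2 | Ax2
Number of blocks = 3

3


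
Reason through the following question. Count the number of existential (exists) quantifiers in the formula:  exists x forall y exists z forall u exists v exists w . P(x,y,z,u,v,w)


Quantifier prefix: exists x forall y exists z forall u exists v exists w
Mark each quantifier type:
  E U E U E E
Universal count = 2, Existential count = 4
Asked for existential (exists) quantifiers: 4

4


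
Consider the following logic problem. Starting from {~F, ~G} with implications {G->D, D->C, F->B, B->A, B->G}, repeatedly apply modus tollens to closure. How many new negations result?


Initial negated facts: {~F, ~G}
Apply modus tollens to closure:
  ~G and B->G  =>  ~B
Final negated: {~B, ~F, ~G}
New negations: {~B}
Count = 1

1


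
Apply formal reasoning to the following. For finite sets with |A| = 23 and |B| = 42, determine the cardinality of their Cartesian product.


The Cartesian product A x B contains all ordered pairs (a, b).
|A x B| = |A| * |B| = 23 * 42 = 966

966


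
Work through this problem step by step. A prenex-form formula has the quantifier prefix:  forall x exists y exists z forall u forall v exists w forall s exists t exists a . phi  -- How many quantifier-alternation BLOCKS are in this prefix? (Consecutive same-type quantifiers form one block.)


Quantifier-type sequence: A E E A A E A E E  (A=forall, E=exists)
Group into maximal same-type runs:
  Ax1 | Ex2 | Ax2 | Ex1 | Ax1 | Ex2
Number of blocks = 6

6


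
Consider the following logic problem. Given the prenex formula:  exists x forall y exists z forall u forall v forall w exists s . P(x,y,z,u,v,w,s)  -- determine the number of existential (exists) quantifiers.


Quantifier prefix: exists x forall y exists z forall u forall v forall w exists s
Mark each quantifier type:
  E U E U U U E
Universal count = 4, Existential count = 3
Asked for existential (exists) quantifiers: 3

3


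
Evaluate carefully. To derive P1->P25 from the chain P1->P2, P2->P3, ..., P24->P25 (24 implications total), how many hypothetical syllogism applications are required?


With 24 implications in a chain connecting 25 propositions:
P1->P2, P2->P3, ..., P24->P25
Steps needed = (number of implications) - 1 = 24 - 1 = 23

23


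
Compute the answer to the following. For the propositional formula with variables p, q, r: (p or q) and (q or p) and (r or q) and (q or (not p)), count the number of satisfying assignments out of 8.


Evaluate all 8 assignments for p, q, r:
p=0, q=0, r=0: 0
p=0, q=0, r=1: 0
p=0, q=1, r=0: 1
p=0, q=1, r=1: 1
p=1, q=0, r=0: 0
p=1, q=0, r=1: 0
p=1, q=1, r=0: 1
p=1, q=1, r=1: 1
Satisfying count = 4

4


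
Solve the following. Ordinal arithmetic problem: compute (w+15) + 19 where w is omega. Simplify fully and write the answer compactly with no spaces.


Compute (w+15) + 19.
Ordinal + is associative but NOT commutative; for finite n>0, n + w = w but w + n stays w+n.
By associativity: (w+15) + 19 = w + (15+19) = w+34.
Result = w+34

w+34


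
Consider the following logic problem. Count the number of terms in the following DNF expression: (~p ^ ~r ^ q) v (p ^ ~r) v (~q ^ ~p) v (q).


A DNF formula is a disjunction of terms (conjunctions).
Terms are separated by v.
Counting the disjuncts: 4 terms.

4


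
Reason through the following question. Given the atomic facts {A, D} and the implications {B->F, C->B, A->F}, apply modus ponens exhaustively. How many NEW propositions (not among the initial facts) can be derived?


Initial facts: {A, D}
Apply modus ponens to closure:
  A and A->F  =>  F
Final known: {A, D, F}
New propositions: {F}
Count = 1

1


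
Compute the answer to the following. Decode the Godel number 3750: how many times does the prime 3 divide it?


Factorize 3750 by dividing by 3 repeatedly.
Division steps: 3 divides 3750 exactly 1 time(s).
Exponent of 3 = 1

1


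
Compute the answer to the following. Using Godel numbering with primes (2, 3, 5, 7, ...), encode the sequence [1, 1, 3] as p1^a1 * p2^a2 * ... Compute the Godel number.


Encode each element as an exponent of the corresponding prime:
  2^1 = 2
  3^1 = 3
  5^3 = 125
Product = 2 * 3 * 125 = 750

750


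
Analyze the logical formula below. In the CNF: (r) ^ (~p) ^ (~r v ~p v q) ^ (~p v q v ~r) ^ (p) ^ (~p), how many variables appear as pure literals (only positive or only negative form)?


Check each variable for pure literal status:
p: mixed (not pure)
q: pure positive
r: mixed (not pure)
Pure literal count = 1

1


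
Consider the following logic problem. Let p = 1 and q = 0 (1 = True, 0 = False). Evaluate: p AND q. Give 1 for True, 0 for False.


p = 1, q = 0
Operation: p AND q
Evaluate: 1 AND 0 = 0

0


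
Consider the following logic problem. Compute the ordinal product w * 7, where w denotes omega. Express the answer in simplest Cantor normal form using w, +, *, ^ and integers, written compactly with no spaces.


Compute w * 7.
Ordinal * is associative and left-distributive over +, but NOT commutative; for finite n>1, n*w = w but w*n stays w*n.
w * 7 means 7 copies of w concatenated: w*7.
Result = w*7

w*7


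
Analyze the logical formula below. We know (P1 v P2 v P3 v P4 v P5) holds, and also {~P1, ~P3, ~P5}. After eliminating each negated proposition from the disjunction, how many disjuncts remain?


Original disjuncts (5): P1, P2, P3, P4, P5
Negated (eliminate): ~P1, ~P3, ~P5
Remaining disjuncts: P2, P4
Count = 5 - 3 = 2

2


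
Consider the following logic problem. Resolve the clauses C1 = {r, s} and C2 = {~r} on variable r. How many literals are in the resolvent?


Remove r from C1 and ~r from C2.
C1 remainder: {s}
C2 remainder: {}
Union (resolvent): {s}
Resolvent has 1 literal(s).

1


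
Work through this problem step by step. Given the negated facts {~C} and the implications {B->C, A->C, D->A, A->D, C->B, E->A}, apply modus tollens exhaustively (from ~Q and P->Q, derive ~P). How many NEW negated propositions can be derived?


Initial negated facts: {~C}
Apply modus tollens to closure:
  ~C and B->C  =>  ~B
  ~C and A->C  =>  ~A
  ~A and D->A  =>  ~D
  ~A and E->A  =>  ~E
Final negated: {~A, ~B, ~C, ~D, ~E}
New negations: {~A, ~B, ~D, ~E}
Count = 4

4


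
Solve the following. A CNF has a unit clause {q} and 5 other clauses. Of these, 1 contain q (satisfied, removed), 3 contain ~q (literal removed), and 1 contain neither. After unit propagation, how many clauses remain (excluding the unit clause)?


Satisfied (removed): 1
Shortened (remain): 3
Unchanged (remain): 1
Remaining = 3 + 1 = 4

4


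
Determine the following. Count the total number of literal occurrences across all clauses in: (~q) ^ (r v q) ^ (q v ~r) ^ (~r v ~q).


Counting literals in each clause:
Clause 1: 1 literal(s)
Clause 2: 2 literal(s)
Clause 3: 2 literal(s)
Clause 4: 2 literal(s)
Total = 7

7


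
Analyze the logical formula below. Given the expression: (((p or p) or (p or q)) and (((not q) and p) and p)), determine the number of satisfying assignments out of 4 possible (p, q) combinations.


Check all 4 assignments:
p=0, q=0: 0
p=0, q=1: 0
p=1, q=0: 1
p=1, q=1: 0
Count of True = 1

1


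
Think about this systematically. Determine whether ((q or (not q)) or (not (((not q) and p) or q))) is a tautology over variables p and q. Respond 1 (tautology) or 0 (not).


Check all 4 assignments:
p=0, q=0: 1
p=0, q=1: 1
p=1, q=0: 1
p=1, q=1: 1
Satisfying count = 4/4.
Tautology iff count = 4: yes.

1


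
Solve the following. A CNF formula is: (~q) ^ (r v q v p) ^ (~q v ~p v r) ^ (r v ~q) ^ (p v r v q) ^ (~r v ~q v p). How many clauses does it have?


A CNF formula is a conjunction of clauses.
Clauses are separated by ^.
Counting the conjuncts: 6 clauses.

6


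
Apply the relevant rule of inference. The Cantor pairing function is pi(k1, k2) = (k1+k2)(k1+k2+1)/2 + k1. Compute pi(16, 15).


k1 + k2 = 31
(k1+k2)(k1+k2+1)/2 = 31 * 32 / 2 = 496
pi = 496 + 16 = 512

512


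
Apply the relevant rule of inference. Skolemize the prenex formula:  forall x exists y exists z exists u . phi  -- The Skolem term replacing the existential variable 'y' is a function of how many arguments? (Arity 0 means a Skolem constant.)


Quantifier prefix: forall x exists y exists z exists u
'y' is existentially quantified at position 2.
Universal variables preceding it: x
Skolem function arity = 1

1


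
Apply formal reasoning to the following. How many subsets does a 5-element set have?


The power set of a set with n elements has 2^n elements.
|P(S)| = 2^5 = 32

32


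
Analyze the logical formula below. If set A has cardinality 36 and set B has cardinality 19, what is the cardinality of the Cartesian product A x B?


The Cartesian product A x B contains all ordered pairs (a, b).
|A x B| = |A| * |B| = 36 * 19 = 684

684


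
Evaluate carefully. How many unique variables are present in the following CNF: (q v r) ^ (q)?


Identify each variable that appears in the formula.
Variables found: q, r
Count = 2

2


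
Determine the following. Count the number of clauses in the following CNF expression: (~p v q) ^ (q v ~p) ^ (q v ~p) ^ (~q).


A CNF formula is a conjunction of clauses.
Clauses are separated by ^.
Counting the conjuncts: 4 clauses.

4


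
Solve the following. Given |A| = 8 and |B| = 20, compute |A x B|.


The Cartesian product A x B contains all ordered pairs (a, b).
|A x B| = |A| * |B| = 8 * 20 = 160

160


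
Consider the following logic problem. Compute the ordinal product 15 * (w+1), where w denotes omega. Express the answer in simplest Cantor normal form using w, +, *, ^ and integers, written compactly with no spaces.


Compute 15 * (w+1).
Ordinal * is associative and left-distributive over +, but NOT commutative; for finite n>1, n*w = w but w*n stays w*n.
By left-distributivity: 15 * (w+1) = 15*w + 15*1 = w + 15 = w+15.
Result = w+15

w+15


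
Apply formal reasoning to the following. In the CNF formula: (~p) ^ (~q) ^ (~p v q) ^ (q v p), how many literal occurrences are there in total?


Counting literals in each clause:
Clause 1: 1 literal(s)
Clause 2: 1 literal(s)
Clause 3: 2 literal(s)
Clause 4: 2 literal(s)
Total = 6

6


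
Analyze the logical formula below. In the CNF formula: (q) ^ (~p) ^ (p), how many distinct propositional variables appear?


Identify each variable that appears in the formula.
Variables found: p, q
Count = 2

2


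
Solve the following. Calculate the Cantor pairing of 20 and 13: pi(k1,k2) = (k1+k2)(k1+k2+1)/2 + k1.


k1 + k2 = 33
(k1+k2)(k1+k2+1)/2 = 33 * 34 / 2 = 561
pi = 561 + 20 = 581

581


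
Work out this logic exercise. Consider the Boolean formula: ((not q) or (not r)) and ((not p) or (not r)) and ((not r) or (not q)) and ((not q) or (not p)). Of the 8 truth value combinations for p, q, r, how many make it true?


Evaluate all 8 assignments for p, q, r:
p=0, q=0, r=0: 1
p=0, q=0, r=1: 1
p=0, q=1, r=0: 1
p=0, q=1, r=1: 0
p=1, q=0, r=0: 1
p=1, q=0, r=1: 0
p=1, q=1, r=0: 0
p=1, q=1, r=1: 0
Satisfying count = 4

4


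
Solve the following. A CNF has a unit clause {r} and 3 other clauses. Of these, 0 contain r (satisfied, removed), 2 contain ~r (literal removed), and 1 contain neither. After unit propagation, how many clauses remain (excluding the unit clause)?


Satisfied (removed): 0
Shortened (remain): 2
Unchanged (remain): 1
Remaining = 2 + 1 = 3

3


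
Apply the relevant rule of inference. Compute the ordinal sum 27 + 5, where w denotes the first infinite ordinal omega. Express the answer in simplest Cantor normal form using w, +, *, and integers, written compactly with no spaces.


Compute 27 + 5.
Ordinal + is associative but NOT commutative; for finite n>0, n + w = w but w + n stays w+n.
Both operands finite; ordinal + agrees with natural +: 27 + 5 = 32.
Result = 32

32


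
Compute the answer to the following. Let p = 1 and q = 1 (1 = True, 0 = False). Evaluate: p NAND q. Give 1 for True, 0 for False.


p = 1, q = 1
Operation: p NAND q
Evaluate: 1 NAND 1 = 0

0


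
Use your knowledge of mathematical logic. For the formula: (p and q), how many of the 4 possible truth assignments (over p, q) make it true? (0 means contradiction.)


Check all 4 assignments:
p=0, q=0: 0
p=0, q=1: 0
p=1, q=0: 0
p=1, q=1: 1
Count of True = 1

1


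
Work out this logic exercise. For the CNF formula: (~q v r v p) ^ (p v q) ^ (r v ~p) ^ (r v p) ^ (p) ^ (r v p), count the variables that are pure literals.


Check each variable for pure literal status:
p: mixed (not pure)
q: mixed (not pure)
r: pure positive
Pure literal count = 1

1


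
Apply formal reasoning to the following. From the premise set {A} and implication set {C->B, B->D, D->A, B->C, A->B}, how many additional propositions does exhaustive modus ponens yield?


Initial facts: {A}
Apply modus ponens to closure:
  A and A->B  =>  B
  B and B->D  =>  D
  B and B->C  =>  C
Final known: {A, B, C, D}
New propositions: {B, C, D}
Count = 3

3


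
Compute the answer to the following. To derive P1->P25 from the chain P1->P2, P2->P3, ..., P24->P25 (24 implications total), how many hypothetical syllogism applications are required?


With 24 implications in a chain connecting 25 propositions:
P1->P2, P2->P3, ..., P24->P25
Steps needed = (number of implications) - 1 = 24 - 1 = 23

23


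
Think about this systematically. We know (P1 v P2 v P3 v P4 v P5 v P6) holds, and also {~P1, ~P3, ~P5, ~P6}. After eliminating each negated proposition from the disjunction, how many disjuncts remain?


Original disjuncts (6): P1, P2, P3, P4, P5, P6
Negated (eliminate): ~P1, ~P3, ~P5, ~P6
Remaining disjuncts: P2, P4
Count = 6 - 4 = 2

2


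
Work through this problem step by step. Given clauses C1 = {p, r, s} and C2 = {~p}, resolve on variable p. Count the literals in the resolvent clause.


Remove p from C1 and ~p from C2.
C1 remainder: {r, s}
C2 remainder: {}
Union (resolvent): {r, s}
Resolvent has 2 literal(s).

2


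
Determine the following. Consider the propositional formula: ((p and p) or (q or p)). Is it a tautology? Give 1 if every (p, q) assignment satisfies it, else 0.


Check all 4 assignments:
p=0, q=0: 0
p=0, q=1: 1
p=1, q=0: 1
p=1, q=1: 1
Satisfying count = 3/4.
Tautology iff count = 4: no.

0


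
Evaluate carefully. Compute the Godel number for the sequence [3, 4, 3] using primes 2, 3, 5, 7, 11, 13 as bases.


Encode each element as an exponent of the corresponding prime:
  2^3 = 8
  3^4 = 81
  5^3 = 125
Product = 8 * 81 * 125 = 81000

81000


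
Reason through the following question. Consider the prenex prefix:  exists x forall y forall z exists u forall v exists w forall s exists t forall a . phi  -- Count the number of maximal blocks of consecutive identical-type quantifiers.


Quantifier-type sequence: E A A E A E A E A  (A=forall, E=exists)
Group into maximal same-type runs:
  Ex1 | Ax2 | Ex1 | Ax1 | Ex1 | Ax1 | Ex1 | Ax1
Number of blocks = 8

8


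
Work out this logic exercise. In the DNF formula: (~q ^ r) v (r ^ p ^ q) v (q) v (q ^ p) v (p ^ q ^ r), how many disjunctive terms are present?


A DNF formula is a disjunction of terms (conjunctions).
Terms are separated by v.
Counting the disjuncts: 5 terms.

5


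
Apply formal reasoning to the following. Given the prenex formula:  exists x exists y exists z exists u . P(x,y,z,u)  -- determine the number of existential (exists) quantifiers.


Quantifier prefix: exists x exists y exists z exists u
Mark each quantifier type:
  E E E E
Universal count = 0, Existential count = 4
Asked for existential (exists) quantifiers: 4

4


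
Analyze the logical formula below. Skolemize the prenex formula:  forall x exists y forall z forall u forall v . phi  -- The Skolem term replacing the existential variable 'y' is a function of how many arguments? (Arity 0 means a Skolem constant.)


Quantifier prefix: forall x exists y forall z forall u forall v
'y' is existentially quantified at position 2.
Universal variables preceding it: x
Skolem function arity = 1

1


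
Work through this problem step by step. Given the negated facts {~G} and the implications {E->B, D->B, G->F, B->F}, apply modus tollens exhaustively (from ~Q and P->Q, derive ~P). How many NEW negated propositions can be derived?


Initial negated facts: {~G}
Apply modus tollens to closure:
  (no implication fires)
Final negated: {~G}
New negations: {(none)}
Count = 0

0


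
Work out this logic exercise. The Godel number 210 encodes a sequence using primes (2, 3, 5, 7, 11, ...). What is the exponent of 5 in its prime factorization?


Factorize 210 by dividing by 5 repeatedly.
Division steps: 5 divides 210 exactly 1 time(s).
Exponent of 5 = 1

1


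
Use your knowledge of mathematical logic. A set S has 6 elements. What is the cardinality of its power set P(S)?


The power set of a set with n elements has 2^n elements.
|P(S)| = 2^6 = 64

64


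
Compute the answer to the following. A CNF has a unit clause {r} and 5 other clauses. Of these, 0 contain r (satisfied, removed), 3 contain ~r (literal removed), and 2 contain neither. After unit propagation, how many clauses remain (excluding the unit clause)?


Satisfied (removed): 0
Shortened (remain): 3
Unchanged (remain): 2
Remaining = 3 + 2 = 5

5


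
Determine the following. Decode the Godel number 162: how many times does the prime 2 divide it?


Factorize 162 by dividing by 2 repeatedly.
Division steps: 2 divides 162 exactly 1 time(s).
Exponent of 2 = 1

1


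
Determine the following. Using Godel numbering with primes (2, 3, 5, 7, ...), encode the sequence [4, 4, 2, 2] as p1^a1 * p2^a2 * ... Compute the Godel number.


Encode each element as an exponent of the corresponding prime:
  2^4 = 16
  3^4 = 81
  5^2 = 25
  7^2 = 49
Product = 16 * 81 * 25 * 49 = 1587600

1587600


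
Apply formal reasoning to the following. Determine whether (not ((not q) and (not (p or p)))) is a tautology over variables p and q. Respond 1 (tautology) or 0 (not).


Check all 4 assignments:
p=0, q=0: 0
p=0, q=1: 1
p=1, q=0: 1
p=1, q=1: 1
Satisfying count = 3/4.
Tautology iff count = 4: no.

0


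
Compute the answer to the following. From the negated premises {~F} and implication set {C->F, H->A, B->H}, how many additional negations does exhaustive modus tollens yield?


Initial negated facts: {~F}
Apply modus tollens to closure:
  ~F and C->F  =>  ~C
Final negated: {~C, ~F}
New negations: {~C}
Count = 1

1


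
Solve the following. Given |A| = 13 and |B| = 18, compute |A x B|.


The Cartesian product A x B contains all ordered pairs (a, b).
|A x B| = |A| * |B| = 13 * 18 = 234

234


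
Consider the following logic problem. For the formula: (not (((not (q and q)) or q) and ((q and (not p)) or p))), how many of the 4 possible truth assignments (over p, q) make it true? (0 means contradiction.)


Check all 4 assignments:
p=0, q=0: 1
p=0, q=1: 0
p=1, q=0: 0
p=1, q=1: 0
Count of True = 1

1


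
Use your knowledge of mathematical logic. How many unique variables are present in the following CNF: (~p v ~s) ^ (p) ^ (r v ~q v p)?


Identify each variable that appears in the formula.
Variables found: p, q, r, s
Count = 4

4


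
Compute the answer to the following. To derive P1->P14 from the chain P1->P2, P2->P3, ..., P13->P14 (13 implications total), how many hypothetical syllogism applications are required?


With 13 implications in a chain connecting 14 propositions:
P1->P2, P2->P3, ..., P13->P14
Steps needed = (number of implications) - 1 = 13 - 1 = 12

12


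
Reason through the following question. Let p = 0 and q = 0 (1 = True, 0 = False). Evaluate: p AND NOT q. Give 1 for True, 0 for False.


p = 0, q = 0
Operation: p AND NOT q
Evaluate: 0 AND NOT 0 = 0

0


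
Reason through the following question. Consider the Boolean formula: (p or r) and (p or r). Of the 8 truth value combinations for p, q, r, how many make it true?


Evaluate all 8 assignments for p, q, r:
p=0, q=0, r=0: 0
p=0, q=0, r=1: 1
p=0, q=1, r=0: 0
p=0, q=1, r=1: 1
p=1, q=0, r=0: 1
p=1, q=0, r=1: 1
p=1, q=1, r=0: 1
p=1, q=1, r=1: 1
Satisfying count = 6

6


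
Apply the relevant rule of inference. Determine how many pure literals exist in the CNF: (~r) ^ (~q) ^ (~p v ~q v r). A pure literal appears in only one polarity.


Check each variable for pure literal status:
p: pure negative
q: pure negative
r: mixed (not pure)
Pure literal count = 2

2


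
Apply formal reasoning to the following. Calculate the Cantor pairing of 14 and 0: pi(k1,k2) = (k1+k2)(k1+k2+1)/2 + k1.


k1 + k2 = 14
(k1+k2)(k1+k2+1)/2 = 14 * 15 / 2 = 105
pi = 105 + 14 = 119

119


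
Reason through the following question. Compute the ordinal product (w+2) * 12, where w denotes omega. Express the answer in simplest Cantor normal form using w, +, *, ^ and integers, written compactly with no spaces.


Compute (w+2) * 12.
Ordinal * is associative and left-distributive over +, but NOT commutative; for finite n>1, n*w = w but w*n stays w*n.
(w+2) * 12 = (w+2) repeated 12 times. Each intermediate +2 is absorbed by the following w; only the last survives: w*12+2.
Result = w*12+2

w*12+2


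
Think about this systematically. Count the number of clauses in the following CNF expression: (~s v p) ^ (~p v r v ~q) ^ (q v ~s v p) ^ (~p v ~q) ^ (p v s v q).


A CNF formula is a conjunction of clauses.
Clauses are separated by ^.
Counting the conjuncts: 5 clauses.

5


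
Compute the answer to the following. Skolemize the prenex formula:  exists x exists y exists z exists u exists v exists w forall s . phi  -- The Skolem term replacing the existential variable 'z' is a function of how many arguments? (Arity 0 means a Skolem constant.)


Quantifier prefix: exists x exists y exists z exists u exists v exists w forall s
'z' is existentially quantified at position 3.
No universal quantifiers precede it.
Skolem function arity = 0 (a Skolem constant)

0


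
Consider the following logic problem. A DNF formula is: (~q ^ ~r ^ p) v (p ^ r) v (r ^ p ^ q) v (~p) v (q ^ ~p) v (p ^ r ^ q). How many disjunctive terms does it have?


A DNF formula is a disjunction of terms (conjunctions).
Terms are separated by v.
Counting the disjuncts: 6 terms.

6


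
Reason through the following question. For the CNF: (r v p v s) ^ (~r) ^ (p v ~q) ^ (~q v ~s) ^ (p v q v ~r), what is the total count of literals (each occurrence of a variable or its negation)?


Counting literals in each clause:
Clause 1: 3 literal(s)
Clause 2: 1 literal(s)
Clause 3: 2 literal(s)
Clause 4: 2 literal(s)
Clause 5: 3 literal(s)
Total = 11

11


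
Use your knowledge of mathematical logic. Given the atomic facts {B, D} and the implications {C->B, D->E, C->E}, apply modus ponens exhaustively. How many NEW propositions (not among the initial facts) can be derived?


Initial facts: {B, D}
Apply modus ponens to closure:
  D and D->E  =>  E
Final known: {B, D, E}
New propositions: {E}
Count = 1

1


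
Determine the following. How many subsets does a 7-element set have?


The power set of a set with n elements has 2^n elements.
|P(S)| = 2^7 = 128

128


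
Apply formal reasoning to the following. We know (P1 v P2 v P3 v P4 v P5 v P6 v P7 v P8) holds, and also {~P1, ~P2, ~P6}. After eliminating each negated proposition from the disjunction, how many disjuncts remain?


Original disjuncts (8): P1, P2, P3, P4, P5, P6, P7, P8
Negated (eliminate): ~P1, ~P2, ~P6
Remaining disjuncts: P3, P4, P5, P7, P8
Count = 8 - 3 = 5

5


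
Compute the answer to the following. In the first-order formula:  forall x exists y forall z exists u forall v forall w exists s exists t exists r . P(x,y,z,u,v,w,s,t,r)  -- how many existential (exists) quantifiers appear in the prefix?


Quantifier prefix: forall x exists y forall z exists u forall v forall w exists s exists t exists r
Mark each quantifier type:
  U E U E U U E E E
Universal count = 4, Existential count = 5
Asked for existential (exists) quantifiers: 5

5


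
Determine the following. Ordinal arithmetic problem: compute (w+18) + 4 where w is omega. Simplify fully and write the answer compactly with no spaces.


Compute (w+18) + 4.
Ordinal + is associative but NOT commutative; for finite n>0, n + w = w but w + n stays w+n.
By associativity: (w+18) + 4 = w + (18+4) = w+22.
Result = w+22

w+22


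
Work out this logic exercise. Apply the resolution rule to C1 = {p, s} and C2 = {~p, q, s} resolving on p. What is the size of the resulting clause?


Remove p from C1 and ~p from C2.
C1 remainder: {s}
C2 remainder: {q, s}
Union (resolvent): {q, s}
Resolvent has 2 literal(s).

2


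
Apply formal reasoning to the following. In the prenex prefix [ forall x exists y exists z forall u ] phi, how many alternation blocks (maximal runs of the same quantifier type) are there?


Quantifier-type sequence: A E E A  (A=forall, E=exists)
Group into maximal same-type runs:
  Ax1 | Ex2 | Ax1
Number of blocks = 3

3


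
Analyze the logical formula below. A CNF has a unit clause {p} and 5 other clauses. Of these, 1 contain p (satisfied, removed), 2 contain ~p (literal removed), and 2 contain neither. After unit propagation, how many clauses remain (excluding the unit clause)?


Satisfied (removed): 1
Shortened (remain): 2
Unchanged (remain): 2
Remaining = 2 + 2 = 4

4


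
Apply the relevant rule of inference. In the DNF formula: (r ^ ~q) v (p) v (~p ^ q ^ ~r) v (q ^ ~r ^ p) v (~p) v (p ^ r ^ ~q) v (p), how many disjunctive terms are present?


A DNF formula is a disjunction of terms (conjunctions).
Terms are separated by v.
Counting the disjuncts: 7 terms.

7


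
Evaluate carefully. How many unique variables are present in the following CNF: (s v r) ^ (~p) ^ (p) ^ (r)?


Identify each variable that appears in the formula.
Variables found: p, r, s
Count = 3

3


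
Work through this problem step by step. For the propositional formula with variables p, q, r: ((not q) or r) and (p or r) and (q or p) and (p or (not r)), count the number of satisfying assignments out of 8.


Evaluate all 8 assignments for p, q, r:
p=0, q=0, r=0: 0
p=0, q=0, r=1: 0
p=0, q=1, r=0: 0
p=0, q=1, r=1: 0
p=1, q=0, r=0: 1
p=1, q=0, r=1: 1
p=1, q=1, r=0: 0
p=1, q=1, r=1: 1
Satisfying count = 3

3


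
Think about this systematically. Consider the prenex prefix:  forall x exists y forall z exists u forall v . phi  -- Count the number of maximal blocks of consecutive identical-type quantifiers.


Quantifier-type sequence: A E A E A  (A=forall, E=exists)
Group into maximal same-type runs:
  Ax1 | Ex1 | Ax1 | Ex1 | Ax1
Number of blocks = 5

5


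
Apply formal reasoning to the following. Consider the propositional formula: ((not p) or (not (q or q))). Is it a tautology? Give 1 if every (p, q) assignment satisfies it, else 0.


Check all 4 assignments:
p=0, q=0: 1
p=0, q=1: 1
p=1, q=0: 1
p=1, q=1: 0
Satisfying count = 3/4.
Tautology iff count = 4: no.

0


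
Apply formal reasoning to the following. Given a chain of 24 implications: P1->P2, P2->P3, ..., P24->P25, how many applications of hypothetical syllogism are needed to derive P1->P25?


With 24 implications in a chain connecting 25 propositions:
P1->P2, P2->P3, ..., P24->P25
Steps needed = (number of implications) - 1 = 24 - 1 = 23

23


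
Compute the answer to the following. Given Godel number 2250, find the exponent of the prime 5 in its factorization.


Factorize 2250 by dividing by 5 repeatedly.
Division steps: 5 divides 2250 exactly 3 time(s).
Exponent of 5 = 3

3


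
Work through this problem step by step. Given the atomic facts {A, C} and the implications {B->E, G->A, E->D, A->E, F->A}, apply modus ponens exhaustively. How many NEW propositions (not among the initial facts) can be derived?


Initial facts: {A, C}
Apply modus ponens to closure:
  A and A->E  =>  E
  E and E->D  =>  D
Final known: {A, C, D, E}
New propositions: {D, E}
Count = 2

2


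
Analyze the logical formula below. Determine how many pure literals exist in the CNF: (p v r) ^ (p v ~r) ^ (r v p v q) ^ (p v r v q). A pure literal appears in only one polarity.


Check each variable for pure literal status:
p: pure positive
q: pure positive
r: mixed (not pure)
Pure literal count = 2

2


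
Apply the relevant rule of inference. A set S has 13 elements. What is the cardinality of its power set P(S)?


The power set of a set with n elements has 2^n elements.
|P(S)| = 2^13 = 8192

8192


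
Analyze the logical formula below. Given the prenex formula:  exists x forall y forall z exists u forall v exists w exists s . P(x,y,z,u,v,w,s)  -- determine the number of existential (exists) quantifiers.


Quantifier prefix: exists x forall y forall z exists u forall v exists w exists s
Mark each quantifier type:
  E U U E U E E
Universal count = 3, Existential count = 4
Asked for existential (exists) quantifiers: 4

4


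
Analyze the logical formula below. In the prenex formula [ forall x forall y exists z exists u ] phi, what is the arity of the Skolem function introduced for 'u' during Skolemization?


Quantifier prefix: forall x forall y exists z exists u
'u' is existentially quantified at position 4.
Universal variables preceding it: x, y
Skolem function arity = 2

2


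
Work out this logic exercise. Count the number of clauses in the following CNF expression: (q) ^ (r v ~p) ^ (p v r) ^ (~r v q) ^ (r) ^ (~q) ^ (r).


A CNF formula is a conjunction of clauses.
Clauses are separated by ^.
Counting the conjuncts: 7 clauses.

7


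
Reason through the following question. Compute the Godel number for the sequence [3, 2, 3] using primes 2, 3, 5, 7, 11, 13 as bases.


Encode each element as an exponent of the corresponding prime:
  2^3 = 8
  3^2 = 9
  5^3 = 125
Product = 8 * 9 * 125 = 9000

9000


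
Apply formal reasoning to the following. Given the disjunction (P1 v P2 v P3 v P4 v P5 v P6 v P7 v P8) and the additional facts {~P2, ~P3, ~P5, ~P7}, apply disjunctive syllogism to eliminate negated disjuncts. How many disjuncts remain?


Original disjuncts (8): P1, P2, P3, P4, P5, P6, P7, P8
Negated (eliminate): ~P2, ~P3, ~P5, ~P7
Remaining disjuncts: P1, P4, P6, P8
Count = 8 - 4 = 4

4


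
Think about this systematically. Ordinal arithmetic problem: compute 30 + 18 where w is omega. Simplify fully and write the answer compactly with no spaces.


Compute 30 + 18.
Ordinal + is associative but NOT commutative; for finite n>0, n + w = w but w + n stays w+n.
Both operands finite; ordinal + agrees with natural +: 30 + 18 = 48.
Result = 48

48


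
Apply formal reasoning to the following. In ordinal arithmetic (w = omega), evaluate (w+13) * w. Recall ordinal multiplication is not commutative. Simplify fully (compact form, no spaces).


Compute (w+13) * w.
Ordinal * is associative and left-distributive over +, but NOT commutative; for finite n>1, n*w = w but w*n stays w*n.
(w+13) * w = sup{(w+13)*k : k<w} = sup{w*k+13} = w^2 (the +13 tail is absorbed in the limit).
Result = w^2

w^2


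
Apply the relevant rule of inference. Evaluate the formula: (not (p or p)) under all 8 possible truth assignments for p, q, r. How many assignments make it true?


Check all 8 assignments:
p=0, q=0, r=0: 1
p=0, q=0, r=1: 1
p=0, q=1, r=0: 1
p=0, q=1, r=1: 1
p=1, q=0, r=0: 0
p=1, q=0, r=1: 0
p=1, q=1, r=0: 0
p=1, q=1, r=1: 0
Count of True = 4

4


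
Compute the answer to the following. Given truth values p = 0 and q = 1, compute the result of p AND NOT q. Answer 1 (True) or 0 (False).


p = 0, q = 1
Operation: p AND NOT q
Evaluate: 0 AND NOT 1 = 0

0


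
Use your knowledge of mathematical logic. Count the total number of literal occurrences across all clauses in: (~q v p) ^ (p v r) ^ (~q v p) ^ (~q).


Counting literals in each clause:
Clause 1: 2 literal(s)
Clause 2: 2 literal(s)
Clause 3: 2 literal(s)
Clause 4: 1 literal(s)
Total = 7

7


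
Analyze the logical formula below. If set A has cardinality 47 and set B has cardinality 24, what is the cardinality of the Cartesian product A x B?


The Cartesian product A x B contains all ordered pairs (a, b).
|A x B| = |A| * |B| = 47 * 24 = 1128

1128


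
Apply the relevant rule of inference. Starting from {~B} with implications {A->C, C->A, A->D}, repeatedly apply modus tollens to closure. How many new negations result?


Initial negated facts: {~B}
Apply modus tollens to closure:
  (no implication fires)
Final negated: {~B}
New negations: {(none)}
Count = 0

0


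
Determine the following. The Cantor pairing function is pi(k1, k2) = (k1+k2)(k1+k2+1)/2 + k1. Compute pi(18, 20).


k1 + k2 = 38
(k1+k2)(k1+k2+1)/2 = 38 * 39 / 2 = 741
pi = 741 + 18 = 759

759


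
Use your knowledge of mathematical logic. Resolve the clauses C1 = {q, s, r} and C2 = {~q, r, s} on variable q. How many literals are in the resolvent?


Remove q from C1 and ~q from C2.
C1 remainder: {s, r}
C2 remainder: {r, s}
Union (resolvent): {r, s}
Resolvent has 2 literal(s).

2


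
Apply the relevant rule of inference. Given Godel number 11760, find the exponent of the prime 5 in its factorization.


Factorize 11760 by dividing by 5 repeatedly.
Division steps: 5 divides 11760 exactly 1 time(s).
Exponent of 5 = 1

1


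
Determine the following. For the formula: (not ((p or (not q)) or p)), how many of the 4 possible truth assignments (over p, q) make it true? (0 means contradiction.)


Check all 4 assignments:
p=0, q=0: 0
p=0, q=1: 1
p=1, q=0: 0
p=1, q=1: 0
Count of True = 1

1


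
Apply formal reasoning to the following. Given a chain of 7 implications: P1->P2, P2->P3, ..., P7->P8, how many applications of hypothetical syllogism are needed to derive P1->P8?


With 7 implications in a chain connecting 8 propositions:
P1->P2, P2->P3, ..., P7->P8
Steps needed = (number of implications) - 1 = 7 - 1 = 6

6


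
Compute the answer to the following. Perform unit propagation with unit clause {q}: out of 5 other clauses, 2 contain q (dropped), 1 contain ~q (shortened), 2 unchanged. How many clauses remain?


Satisfied (removed): 2
Shortened (remain): 1
Unchanged (remain): 2
Remaining = 1 + 2 = 3

3


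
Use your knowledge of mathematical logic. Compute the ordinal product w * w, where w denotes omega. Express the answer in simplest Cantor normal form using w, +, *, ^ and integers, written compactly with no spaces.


Compute w * w.
Ordinal * is associative and left-distributive over +, but NOT commutative; for finite n>1, n*w = w but w*n stays w*n.
w * w = w^2 by definition.
Result = w^2

w^2
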